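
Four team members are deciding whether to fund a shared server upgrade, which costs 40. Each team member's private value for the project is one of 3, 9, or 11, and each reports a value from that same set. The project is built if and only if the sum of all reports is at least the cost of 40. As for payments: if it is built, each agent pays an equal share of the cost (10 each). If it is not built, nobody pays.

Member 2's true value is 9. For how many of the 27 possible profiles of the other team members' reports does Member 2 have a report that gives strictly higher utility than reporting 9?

Others report (9, 11, 11): truth gives -1; report 3 gives 0 > -1. Violating.
Others report (11, 9, 11): truth gives -1; report 3 gives 0 > -1. Violating.
Others report (11, 11, 9): truth gives -1; report 3 gives 0 > -1. Violating.
Others report (11, 11, 11): truth gives -1; report 3 gives 0 > -1. Violating.
Others report (3, 3, 3): truth gives 0; no alternative beats it.
Others report (3, 3, 9): truth gives 0; no alternative beats it.
(Checking all 27 profiles: 4 have a profitable deviation, 23 do not.)

4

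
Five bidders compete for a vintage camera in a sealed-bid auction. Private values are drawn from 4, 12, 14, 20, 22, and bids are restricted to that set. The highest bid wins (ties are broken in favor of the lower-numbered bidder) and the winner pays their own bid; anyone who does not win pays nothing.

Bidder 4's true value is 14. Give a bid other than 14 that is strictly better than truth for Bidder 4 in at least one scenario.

Suppose Bidder 1 bids 4, Bidder 2 bids 4, Bidder 3 bids 4 and Bidder 5 bids 4.
Bid 14: wins, pays 14, utility 14 - 14 = 0.
Bid 12: wins, pays 12, utility 14 - 12 = 2.
So bidding 12 beats truth here (2 > 0).

12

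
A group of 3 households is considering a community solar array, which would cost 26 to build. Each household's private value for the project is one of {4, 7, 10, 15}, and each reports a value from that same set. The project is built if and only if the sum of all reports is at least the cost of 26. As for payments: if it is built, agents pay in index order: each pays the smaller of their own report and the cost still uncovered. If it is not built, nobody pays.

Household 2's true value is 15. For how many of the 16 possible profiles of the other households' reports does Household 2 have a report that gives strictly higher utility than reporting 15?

10

Others report (4, 15): truth gives 0; report 7 gives 8 > 0. Violating.
Others report (7, 10): truth gives 0; report 10 gives 5 > 0. Violating.
Others report (7, 15): truth gives 0; report 4 gives 11 > 0. Violating.
Others report (10, 7): truth gives 0; report 10 gives 5 > 0. Violating.
Others report (4, 4): truth gives 0; no alternative beats it.
Others report (4, 7): truth gives 0; no alternative beats it.
(Checking all 16 profiles: 10 have a profitable deviation, 6 do not.)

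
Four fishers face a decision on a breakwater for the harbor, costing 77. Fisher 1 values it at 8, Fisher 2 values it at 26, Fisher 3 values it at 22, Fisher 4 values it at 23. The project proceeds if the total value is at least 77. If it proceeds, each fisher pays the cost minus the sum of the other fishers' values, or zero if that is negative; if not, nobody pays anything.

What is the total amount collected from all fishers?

71

Total value 79 ≥ cost 77, so it is built.
Fisher 1: others sum to 71; max(0, 77 - 71) = 6.
Fisher 2: others sum to 53; max(0, 77 - 53) = 24.
Fisher 3: others sum to 57; max(0, 77 - 57) = 20.
Fisher 4: others sum to 56; max(0, 77 - 56) = 21.
Total collected = 6 + 24 + 20 + 21 = 71.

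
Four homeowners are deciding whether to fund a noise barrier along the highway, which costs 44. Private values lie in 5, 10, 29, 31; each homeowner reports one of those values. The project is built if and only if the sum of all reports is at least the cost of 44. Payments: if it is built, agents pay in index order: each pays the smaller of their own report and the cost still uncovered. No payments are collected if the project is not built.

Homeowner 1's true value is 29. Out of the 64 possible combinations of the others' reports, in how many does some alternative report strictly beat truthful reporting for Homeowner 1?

56

Others report (5, 5, 29): truth gives 0; report 5 gives 24 > 0. Violating.
Others report (5, 5, 31): truth gives 0; report 5 gives 24 > 0. Violating.
Others report (5, 10, 29): truth gives 0; report 5 gives 24 > 0. Violating.
Others report (5, 10, 31): truth gives 0; report 5 gives 24 > 0. Violating.
Others report (5, 5, 5): truth gives 0; no alternative beats it.
Others report (5, 5, 10): truth gives 0; no alternative beats it.
(Checking all 64 profiles: 56 have a profitable deviation, 8 do not.)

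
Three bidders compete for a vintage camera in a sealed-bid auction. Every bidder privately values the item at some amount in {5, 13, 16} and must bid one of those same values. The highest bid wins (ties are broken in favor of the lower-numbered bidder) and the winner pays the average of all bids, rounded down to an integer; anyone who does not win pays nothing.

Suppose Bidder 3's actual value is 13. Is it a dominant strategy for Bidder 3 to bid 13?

Consider the case where Bidder 1 bids 5 and Bidder 2 bids 13.
Truthful bid 13: loses, pays 0, utility 0.
Bid 16 instead: wins, pays 11, utility 13 - 11 = 2.
Since 2 > 0, bidding 16 is strictly better here, so truthful bidding is not dominant.

No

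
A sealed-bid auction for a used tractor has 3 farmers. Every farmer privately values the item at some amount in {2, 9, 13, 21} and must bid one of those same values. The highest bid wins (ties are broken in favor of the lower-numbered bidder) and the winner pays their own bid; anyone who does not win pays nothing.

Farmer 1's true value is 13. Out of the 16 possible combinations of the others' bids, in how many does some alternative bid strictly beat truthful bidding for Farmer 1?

Others bid (2, 2): truth gives 0; bid 2 gives 11 > 0. Violating.
Others bid (2, 9): truth gives 0; bid 9 gives 4 > 0. Violating.
Others bid (9, 2): truth gives 0; bid 9 gives 4 > 0. Violating.
Others bid (9, 9): truth gives 0; bid 9 gives 4 > 0. Violating.
Others bid (2, 13): truth gives 0; no alternative beats it.
Others bid (2, 21): truth gives 0; no alternative beats it.
(Checking all 16 profiles: 4 have a profitable deviation, 12 do not.)

4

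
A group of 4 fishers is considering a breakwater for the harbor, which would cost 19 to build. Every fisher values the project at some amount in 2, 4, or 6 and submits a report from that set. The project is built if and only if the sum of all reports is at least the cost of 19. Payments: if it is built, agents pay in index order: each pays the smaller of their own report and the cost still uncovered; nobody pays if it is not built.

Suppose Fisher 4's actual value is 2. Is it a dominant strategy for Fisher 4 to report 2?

Check each profile of the others' reports and compare truth against every alternative report.
Others report (4, 6, 6): truth gives 0, best alternative gives -1.
Others report (6, 4, 6): truth gives 0, best alternative gives -1.
Others report (6, 6, 4): truth gives 0, best alternative gives -1.
Others report (6, 6, 6): truth gives 1, best alternative gives 1.
Others report (2, 2, 2): truth gives 0, best alternative gives 0.
Others report (2, 2, 4): truth gives 0, best alternative gives 0.
(Remaining 21 profiles checked similarly; truth is weakly best in each.)
In every case the truthful report is at least as good as any alternative, so it is a dominant strategy.

Yes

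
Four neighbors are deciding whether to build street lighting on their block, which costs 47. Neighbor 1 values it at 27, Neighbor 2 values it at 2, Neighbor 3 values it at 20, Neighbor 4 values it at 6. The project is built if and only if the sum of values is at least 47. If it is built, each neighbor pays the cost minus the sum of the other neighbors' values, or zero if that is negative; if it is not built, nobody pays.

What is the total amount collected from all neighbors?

Total value 55 ≥ cost 47, so it is built.
Neighbor 1: others sum to 28; max(0, 47 - 28) = 19.
Neighbor 2: others sum to 53; max(0, 47 - 53) = 0.
Neighbor 3: others sum to 35; max(0, 47 - 35) = 12.
Neighbor 4: others sum to 49; max(0, 47 - 49) = 0.
Total collected = 19 + 0 + 12 + 0 = 31.

31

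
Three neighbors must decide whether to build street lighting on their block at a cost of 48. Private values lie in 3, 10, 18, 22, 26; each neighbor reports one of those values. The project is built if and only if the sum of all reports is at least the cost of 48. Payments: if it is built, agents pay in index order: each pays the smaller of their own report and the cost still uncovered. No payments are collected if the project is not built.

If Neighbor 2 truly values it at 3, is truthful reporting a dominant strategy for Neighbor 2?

Yes

Check each profile of the others' reports and compare truth against every alternative report.
Others report (18, 22): truth gives 0, best alternative gives -7.
Others report (18, 26): truth gives 0, best alternative gives -7.
Others report (22, 18): truth gives 0, best alternative gives -7.
Others report (22, 22): truth gives 0, best alternative gives -7.
Others report (22, 26): truth gives 0, best alternative gives -7.
Others report (26, 18): truth gives 0, best alternative gives -7.
(Remaining 19 profiles checked similarly; truth is weakly best in each.)
In every case the truthful report is at least as good as any alternative, so it is a dominant strategy.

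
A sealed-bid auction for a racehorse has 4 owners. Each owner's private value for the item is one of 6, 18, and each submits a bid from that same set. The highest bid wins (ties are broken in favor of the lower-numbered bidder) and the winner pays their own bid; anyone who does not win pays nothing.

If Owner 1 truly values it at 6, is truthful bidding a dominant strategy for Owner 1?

Yes

Check each profile of the others' bids and compare truth against every alternative bid.
Others bid (6, 6, 6): truth gives 0, best alternative gives -12.
Others bid (6, 6, 18): truth gives 0, best alternative gives -12.
Others bid (6, 18, 6): truth gives 0, best alternative gives -12.
Others bid (6, 18, 18): truth gives 0, best alternative gives -12.
Others bid (18, 6, 6): truth gives 0, best alternative gives -12.
Others bid (18, 6, 18): truth gives 0, best alternative gives -12.
(Remaining 2 profiles checked similarly; truth is weakly best in each.)
In every case the truthful bid is at least as good as any alternative, so it is a dominant strategy.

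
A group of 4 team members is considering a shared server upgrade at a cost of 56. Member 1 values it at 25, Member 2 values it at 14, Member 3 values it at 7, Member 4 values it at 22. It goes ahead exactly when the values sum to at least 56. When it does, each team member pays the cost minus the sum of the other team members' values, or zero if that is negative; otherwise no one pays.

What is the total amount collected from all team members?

Total value 68 ≥ cost 56, so it is built.
Member 1: others sum to 43; max(0, 56 - 43) = 13.
Member 2: others sum to 54; max(0, 56 - 54) = 2.
Member 3: others sum to 61; max(0, 56 - 61) = 0.
Member 4: others sum to 46; max(0, 56 - 46) = 10.
Total collected = 13 + 2 + 0 + 10 = 25.

25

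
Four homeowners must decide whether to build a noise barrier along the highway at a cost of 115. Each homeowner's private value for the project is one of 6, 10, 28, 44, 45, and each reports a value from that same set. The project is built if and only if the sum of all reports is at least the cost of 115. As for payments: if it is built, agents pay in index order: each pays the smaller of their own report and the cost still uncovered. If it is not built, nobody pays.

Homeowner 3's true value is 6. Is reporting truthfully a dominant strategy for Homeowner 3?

Check each profile of the others' reports and compare truth against every alternative report.
Others report (28, 44, 44): truth gives 0, best alternative gives -4.
Others report (28, 44, 45): truth gives 0, best alternative gives -4.
Others report (28, 45, 44): truth gives 0, best alternative gives -4.
Others report (28, 45, 45): truth gives 0, best alternative gives -4.
Others report (44, 28, 44): truth gives 0, best alternative gives -4.
Others report (44, 28, 45): truth gives 0, best alternative gives -4.
(Remaining 119 profiles checked similarly; truth is weakly best in each.)
In every case the truthful report is at least as good as any alternative, so it is a dominant strategy.

Yes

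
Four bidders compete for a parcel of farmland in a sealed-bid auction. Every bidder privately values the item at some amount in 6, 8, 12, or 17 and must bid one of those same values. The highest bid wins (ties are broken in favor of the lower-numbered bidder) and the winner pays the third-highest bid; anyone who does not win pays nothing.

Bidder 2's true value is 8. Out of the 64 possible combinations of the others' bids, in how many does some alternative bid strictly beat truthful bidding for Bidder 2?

6

Others bid (6, 6, 12): truth gives 0; bid 12 gives 2 > 0. Violating.
Others bid (6, 6, 17): truth gives 0; bid 17 gives 2 > 0. Violating.
Others bid (6, 12, 6): truth gives 0; bid 12 gives 2 > 0. Violating.
Others bid (6, 17, 6): truth gives 0; bid 17 gives 2 > 0. Violating.
Others bid (6, 6, 6): truth gives 2; no alternative beats it.
Others bid (6, 6, 8): truth gives 2; no alternative beats it.
(Checking all 64 profiles: 6 have a profitable deviation, 58 do not.)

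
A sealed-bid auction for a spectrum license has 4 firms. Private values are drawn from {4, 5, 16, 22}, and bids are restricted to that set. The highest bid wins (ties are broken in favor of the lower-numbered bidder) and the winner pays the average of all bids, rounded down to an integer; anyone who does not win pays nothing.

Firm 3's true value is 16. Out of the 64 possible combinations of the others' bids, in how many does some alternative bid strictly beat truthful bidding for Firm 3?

Others bid (4, 4, 4): truth gives 9; bid 5 gives 12 > 9. Violating.
Others bid (4, 4, 5): truth gives 9; bid 5 gives 12 > 9. Violating.
Others bid (4, 4, 22): truth gives 0; bid 22 gives 3 > 0. Violating.
Others bid (4, 5, 22): truth gives 0; bid 22 gives 3 > 0. Violating.
Others bid (4, 4, 16): truth gives 6; no alternative beats it.
Others bid (4, 5, 4): truth gives 9; no alternative beats it.
(Checking all 64 profiles: 20 have a profitable deviation, 44 do not.)

20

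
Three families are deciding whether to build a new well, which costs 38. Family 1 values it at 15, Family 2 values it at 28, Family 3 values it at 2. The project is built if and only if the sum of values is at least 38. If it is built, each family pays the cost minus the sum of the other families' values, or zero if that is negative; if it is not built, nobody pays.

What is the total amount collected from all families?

29

Total value 45 ≥ cost 38, so it is built.
Family 1: others sum to 30; max(0, 38 - 30) = 8.
Family 2: others sum to 17; max(0, 38 - 17) = 21.
Family 3: others sum to 43; max(0, 38 - 43) = 0.
Total collected = 8 + 21 + 0 = 29.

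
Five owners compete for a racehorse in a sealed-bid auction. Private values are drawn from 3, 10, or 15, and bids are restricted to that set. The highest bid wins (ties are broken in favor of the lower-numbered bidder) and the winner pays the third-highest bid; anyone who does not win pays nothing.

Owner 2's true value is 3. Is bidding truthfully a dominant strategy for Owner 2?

Check each profile of the others' bids and compare truth against every alternative bid.
Others bid (3, 3, 10, 10): truth gives 0, best alternative gives -7.
Others bid (3, 10, 3, 10): truth gives 0, best alternative gives -7.
Others bid (3, 10, 10, 3): truth gives 0, best alternative gives -7.
Others bid (3, 10, 10, 10): truth gives 0, best alternative gives -7.
Others bid (3, 3, 3, 3): truth gives 0, best alternative gives 0.
Others bid (3, 3, 3, 10): truth gives 0, best alternative gives 0.
(Remaining 75 profiles checked similarly; truth is weakly best in each.)
In every case the truthful bid is at least as good as any alternative, so it is a dominant strategy.

Yes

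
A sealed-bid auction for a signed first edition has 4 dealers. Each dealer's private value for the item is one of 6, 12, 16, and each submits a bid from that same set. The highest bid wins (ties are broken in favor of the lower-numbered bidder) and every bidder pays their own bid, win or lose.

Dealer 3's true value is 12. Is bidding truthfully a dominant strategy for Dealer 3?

No

Consider the case where Dealer 1 bids 6, Dealer 2 bids 6 and Dealer 4 bids 16.
Truthful bid 12: loses but pays 12, utility -12.
Bid 6 instead: loses but pays 6, utility -6.
Since -6 > -12, bidding 6 is strictly better here, so truthful bidding is not dominant.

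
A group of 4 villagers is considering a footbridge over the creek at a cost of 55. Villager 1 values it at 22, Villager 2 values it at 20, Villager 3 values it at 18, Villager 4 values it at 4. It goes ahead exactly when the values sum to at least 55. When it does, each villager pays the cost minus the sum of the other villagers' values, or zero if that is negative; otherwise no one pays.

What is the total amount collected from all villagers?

33

Total value 64 ≥ cost 55, so it is built.
Villager 1: others sum to 42; max(0, 55 - 42) = 13.
Villager 2: others sum to 44; max(0, 55 - 44) = 11.
Villager 3: others sum to 46; max(0, 55 - 46) = 9.
Villager 4: others sum to 60; max(0, 55 - 60) = 0.
Total collected = 13 + 11 + 9 + 0 = 33.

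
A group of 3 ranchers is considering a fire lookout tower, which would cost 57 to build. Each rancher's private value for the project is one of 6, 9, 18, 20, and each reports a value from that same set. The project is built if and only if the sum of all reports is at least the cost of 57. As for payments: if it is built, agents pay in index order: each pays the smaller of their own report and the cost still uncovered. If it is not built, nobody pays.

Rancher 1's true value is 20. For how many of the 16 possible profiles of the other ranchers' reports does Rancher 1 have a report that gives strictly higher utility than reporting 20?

Others report (20, 20): truth gives 0; report 18 gives 2 > 0. Violating.
Others report (6, 6): truth gives 0; no alternative beats it.
Others report (6, 9): truth gives 0; no alternative beats it.
(Checking all 16 profiles: 1 has a profitable deviation, 15 do not.)

1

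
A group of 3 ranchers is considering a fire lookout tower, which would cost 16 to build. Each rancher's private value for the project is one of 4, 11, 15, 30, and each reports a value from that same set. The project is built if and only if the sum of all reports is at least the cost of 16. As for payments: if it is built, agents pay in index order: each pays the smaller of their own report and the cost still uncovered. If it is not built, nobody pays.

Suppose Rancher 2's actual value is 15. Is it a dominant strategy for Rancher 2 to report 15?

Consider the case where Rancher 1 reports 4 and Rancher 3 reports 4.
Truthful report 15: project built, pays 12, utility 15 - 12 = 3.
Report 11 instead: project built, pays 11, utility 15 - 11 = 4.
Since 4 > 3, reporting 11 is strictly better here, so truthful reporting is not dominant.

No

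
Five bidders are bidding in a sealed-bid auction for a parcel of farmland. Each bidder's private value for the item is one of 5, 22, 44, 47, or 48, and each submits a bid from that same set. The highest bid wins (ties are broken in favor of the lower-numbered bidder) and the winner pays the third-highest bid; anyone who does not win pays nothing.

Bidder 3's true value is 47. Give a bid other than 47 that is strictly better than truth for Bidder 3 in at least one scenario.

Suppose Bidder 1 bids 5, Bidder 2 bids 5, Bidder 4 bids 5 and Bidder 5 bids 48.
Bid 47: loses, pays 0, utility 0.
Bid 48: wins, pays 5, utility 47 - 5 = 42.
So bidding 48 beats truth here (42 > 0).

48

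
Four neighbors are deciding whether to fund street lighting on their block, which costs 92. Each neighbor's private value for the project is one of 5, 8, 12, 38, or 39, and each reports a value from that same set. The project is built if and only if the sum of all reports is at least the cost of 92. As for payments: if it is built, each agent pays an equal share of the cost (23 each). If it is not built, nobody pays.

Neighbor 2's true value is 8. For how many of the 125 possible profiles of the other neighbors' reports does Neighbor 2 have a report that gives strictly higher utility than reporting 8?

Others report (8, 38, 38): truth gives -15; report 5 gives 0 > -15. Violating.
Others report (8, 38, 39): truth gives -15; report 5 gives 0 > -15. Violating.
Others report (8, 39, 38): truth gives -15; report 5 gives 0 > -15. Violating.
Others report (8, 39, 39): truth gives -15; report 5 gives 0 > -15. Violating.
Others report (5, 5, 5): truth gives 0; no alternative beats it.
Others report (5, 5, 8): truth gives 0; no alternative beats it.
(Checking all 125 profiles: 12 have a profitable deviation, 113 do not.)

12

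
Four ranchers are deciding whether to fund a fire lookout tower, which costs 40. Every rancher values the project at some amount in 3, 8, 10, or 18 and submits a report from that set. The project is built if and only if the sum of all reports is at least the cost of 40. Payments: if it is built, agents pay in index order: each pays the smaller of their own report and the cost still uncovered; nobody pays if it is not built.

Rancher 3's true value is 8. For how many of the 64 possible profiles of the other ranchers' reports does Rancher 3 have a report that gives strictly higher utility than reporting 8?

13

Others report (3, 18, 18): truth gives 0; report 3 gives 5 > 0. Violating.
Others report (8, 18, 18): truth gives 0; report 3 gives 5 > 0. Violating.
Others report (10, 10, 18): truth gives 0; report 3 gives 5 > 0. Violating.
Others report (10, 18, 10): truth gives 0; report 3 gives 5 > 0. Violating.
Others report (3, 3, 3): truth gives 0; no alternative beats it.
Others report (3, 3, 8): truth gives 0; no alternative beats it.
(Checking all 64 profiles: 13 have a profitable deviation, 51 do not.)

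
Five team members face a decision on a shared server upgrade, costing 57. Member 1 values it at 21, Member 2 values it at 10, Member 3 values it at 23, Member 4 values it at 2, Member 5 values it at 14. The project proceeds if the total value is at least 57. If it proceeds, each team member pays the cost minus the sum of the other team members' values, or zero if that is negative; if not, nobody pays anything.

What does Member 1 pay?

8

Total value 70 ≥ cost 57, so the project is built.
The other team members' values sum to 49.
Cost minus that sum is 57 - 49 = 8.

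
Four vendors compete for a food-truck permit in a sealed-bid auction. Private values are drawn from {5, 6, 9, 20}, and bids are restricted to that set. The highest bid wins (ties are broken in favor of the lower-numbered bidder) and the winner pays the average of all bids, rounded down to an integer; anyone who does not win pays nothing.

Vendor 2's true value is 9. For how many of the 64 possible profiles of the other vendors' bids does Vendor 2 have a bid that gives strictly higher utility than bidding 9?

4

Others bid (5, 5, 5): truth gives 3; bid 6 gives 4 > 3. Violating.
Others bid (5, 5, 6): truth gives 3; bid 6 gives 4 > 3. Violating.
Others bid (5, 6, 5): truth gives 3; bid 6 gives 4 > 3. Violating.
Others bid (5, 6, 6): truth gives 3; bid 6 gives 4 > 3. Violating.
Others bid (5, 5, 9): truth gives 2; no alternative beats it.
Others bid (5, 5, 20): truth gives 0; no alternative beats it.
(Checking all 64 profiles: 4 have a profitable deviation, 60 do not.)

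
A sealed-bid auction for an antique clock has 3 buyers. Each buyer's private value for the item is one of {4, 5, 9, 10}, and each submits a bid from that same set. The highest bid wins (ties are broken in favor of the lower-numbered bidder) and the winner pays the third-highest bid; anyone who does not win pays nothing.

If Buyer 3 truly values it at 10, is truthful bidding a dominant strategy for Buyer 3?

Yes

Check each profile of the others' bids and compare truth against every alternative bid.
Others bid (4, 9): truth gives 6, best alternative gives 0.
Others bid (9, 4): truth gives 6, best alternative gives 0.
Others bid (5, 9): truth gives 5, best alternative gives 0.
Others bid (9, 5): truth gives 5, best alternative gives 0.
Others bid (9, 9): truth gives 1, best alternative gives 0.
Others bid (4, 4): truth gives 6, best alternative gives 6.
(Remaining 10 profiles checked similarly; truth is weakly best in each.)
In every case the truthful bid is at least as good as any alternative, so it is a dominant strategy.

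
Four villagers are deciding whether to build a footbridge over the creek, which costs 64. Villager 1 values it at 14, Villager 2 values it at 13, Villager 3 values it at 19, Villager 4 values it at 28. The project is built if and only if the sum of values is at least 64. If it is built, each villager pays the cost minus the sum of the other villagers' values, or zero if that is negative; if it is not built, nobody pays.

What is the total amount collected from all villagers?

Total value 74 ≥ cost 64, so it is built.
Villager 1: others sum to 60; max(0, 64 - 60) = 4.
Villager 2: others sum to 61; max(0, 64 - 61) = 3.
Villager 3: others sum to 55; max(0, 64 - 55) = 9.
Villager 4: others sum to 46; max(0, 64 - 46) = 18.
Total collected = 4 + 3 + 9 + 18 = 34.

34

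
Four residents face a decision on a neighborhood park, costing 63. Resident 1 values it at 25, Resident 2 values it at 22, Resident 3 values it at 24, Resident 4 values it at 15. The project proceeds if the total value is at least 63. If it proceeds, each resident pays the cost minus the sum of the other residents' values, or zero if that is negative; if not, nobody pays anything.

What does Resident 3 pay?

Total value 86 ≥ cost 63, so the project is built.
The other residents' values sum to 62.
Cost minus that sum is 63 - 62 = 1.

1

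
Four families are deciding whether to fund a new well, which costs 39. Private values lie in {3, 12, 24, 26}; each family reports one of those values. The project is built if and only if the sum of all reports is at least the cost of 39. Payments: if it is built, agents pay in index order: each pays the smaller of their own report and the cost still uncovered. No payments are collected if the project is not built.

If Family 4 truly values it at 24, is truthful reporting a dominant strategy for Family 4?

Check each profile of the others' reports and compare truth against every alternative report.
Others report (3, 12, 24): truth gives 24, best alternative gives 24.
Others report (3, 12, 26): truth gives 24, best alternative gives 24.
Others report (3, 24, 12): truth gives 24, best alternative gives 24.
Others report (3, 24, 24): truth gives 24, best alternative gives 24.
Others report (3, 24, 26): truth gives 24, best alternative gives 24.
Others report (3, 26, 12): truth gives 24, best alternative gives 24.
(Remaining 58 profiles checked similarly; truth is weakly best in each.)
In every case the truthful report is at least as good as any alternative, so it is a dominant strategy.

Yes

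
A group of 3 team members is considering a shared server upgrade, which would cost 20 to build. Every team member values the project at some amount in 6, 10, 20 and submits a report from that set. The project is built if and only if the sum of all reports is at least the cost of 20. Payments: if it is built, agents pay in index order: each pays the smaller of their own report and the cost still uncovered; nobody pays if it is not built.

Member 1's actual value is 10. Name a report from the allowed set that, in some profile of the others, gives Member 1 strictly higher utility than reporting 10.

6

Suppose Member 2 reports 6 and Member 3 reports 10.
Report 10: project built, pays 10, utility 10 - 10 = 0.
Report 6: project built, pays 6, utility 10 - 6 = 4.
So reporting 6 beats truth here (4 > 0).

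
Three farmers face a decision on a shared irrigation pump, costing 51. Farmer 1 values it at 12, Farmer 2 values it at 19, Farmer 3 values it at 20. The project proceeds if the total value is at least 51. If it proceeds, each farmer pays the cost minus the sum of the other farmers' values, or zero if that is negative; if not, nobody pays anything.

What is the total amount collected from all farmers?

Total value 51 ≥ cost 51, so it is built.
Farmer 1: others sum to 39; max(0, 51 - 39) = 12.
Farmer 2: others sum to 32; max(0, 51 - 32) = 19.
Farmer 3: others sum to 31; max(0, 51 - 31) = 20.
Total collected = 12 + 19 + 20 = 51.

51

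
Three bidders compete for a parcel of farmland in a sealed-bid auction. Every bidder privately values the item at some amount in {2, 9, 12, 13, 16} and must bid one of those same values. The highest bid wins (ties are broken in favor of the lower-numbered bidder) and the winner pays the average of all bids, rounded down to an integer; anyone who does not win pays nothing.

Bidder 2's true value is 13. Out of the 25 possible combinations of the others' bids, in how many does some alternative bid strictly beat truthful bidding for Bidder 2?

Others bid (2, 2): truth gives 8; bid 9 gives 9 > 8. Violating.
Others bid (2, 9): truth gives 5; bid 9 gives 7 > 5. Violating.
Others bid (2, 12): truth gives 4; bid 12 gives 5 > 4. Violating.
Others bid (2, 16): truth gives 0; bid 16 gives 2 > 0. Violating.
Others bid (2, 13): truth gives 4; no alternative beats it.
Others bid (9, 9): truth gives 3; no alternative beats it.
(Checking all 25 profiles: 7 have a profitable deviation, 18 do not.)

7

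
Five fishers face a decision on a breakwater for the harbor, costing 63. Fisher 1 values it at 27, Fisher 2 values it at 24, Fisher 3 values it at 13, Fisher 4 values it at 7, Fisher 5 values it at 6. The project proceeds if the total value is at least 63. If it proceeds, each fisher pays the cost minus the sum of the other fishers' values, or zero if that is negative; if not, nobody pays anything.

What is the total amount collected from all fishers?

Total value 77 ≥ cost 63, so it is built.
Fisher 1: others sum to 50; max(0, 63 - 50) = 13.
Fisher 2: others sum to 53; max(0, 63 - 53) = 10.
Fisher 3: others sum to 64; max(0, 63 - 64) = 0.
Fisher 4: others sum to 70; max(0, 63 - 70) = 0.
Fisher 5: others sum to 71; max(0, 63 - 71) = 0.
Total collected = 13 + 10 + 0 + 0 + 0 = 23.

23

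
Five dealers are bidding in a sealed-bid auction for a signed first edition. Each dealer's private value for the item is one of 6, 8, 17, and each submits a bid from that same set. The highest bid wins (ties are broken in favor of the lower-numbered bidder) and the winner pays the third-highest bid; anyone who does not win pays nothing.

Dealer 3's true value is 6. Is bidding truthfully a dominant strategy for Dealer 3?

Check each profile of the others' bids and compare truth against every alternative bid.
Others bid (6, 6, 8, 8): truth gives 0, best alternative gives -2.
Others bid (6, 6, 6, 6): truth gives 0, best alternative gives 0.
Others bid (6, 6, 6, 8): truth gives 0, best alternative gives 0.
Others bid (6, 6, 6, 17): truth gives 0, best alternative gives 0.
Others bid (6, 6, 8, 6): truth gives 0, best alternative gives 0.
Others bid (6, 6, 8, 17): truth gives 0, best alternative gives 0.
(Remaining 75 profiles checked similarly; truth is weakly best in each.)
In every case the truthful bid is at least as good as any alternative, so it is a dominant strategy.

Yes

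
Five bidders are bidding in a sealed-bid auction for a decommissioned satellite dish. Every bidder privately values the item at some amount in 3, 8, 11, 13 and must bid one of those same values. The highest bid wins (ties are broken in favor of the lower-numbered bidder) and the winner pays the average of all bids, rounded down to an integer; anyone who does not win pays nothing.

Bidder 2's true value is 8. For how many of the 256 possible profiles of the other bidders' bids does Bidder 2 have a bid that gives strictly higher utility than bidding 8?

29

Others bid (3, 3, 3, 11): truth gives 0; bid 11 gives 2 > 0. Violating.
Others bid (3, 3, 3, 13): truth gives 0; bid 13 gives 1 > 0. Violating.
Others bid (3, 3, 8, 11): truth gives 0; bid 11 gives 1 > 0. Violating.
Others bid (3, 3, 11, 3): truth gives 0; bid 11 gives 2 > 0. Violating.
Others bid (3, 3, 3, 3): truth gives 4; no alternative beats it.
Others bid (3, 3, 3, 8): truth gives 3; no alternative beats it.
(Checking all 256 profiles: 29 have a profitable deviation, 227 do not.)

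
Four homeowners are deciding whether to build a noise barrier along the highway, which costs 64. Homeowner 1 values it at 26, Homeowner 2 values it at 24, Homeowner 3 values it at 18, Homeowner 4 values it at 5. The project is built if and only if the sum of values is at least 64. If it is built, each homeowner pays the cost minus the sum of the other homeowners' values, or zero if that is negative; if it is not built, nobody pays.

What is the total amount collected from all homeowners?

41

Total value 73 ≥ cost 64, so it is built.
Homeowner 1: others sum to 47; max(0, 64 - 47) = 17.
Homeowner 2: others sum to 49; max(0, 64 - 49) = 15.
Homeowner 3: others sum to 55; max(0, 64 - 55) = 9.
Homeowner 4: others sum to 68; max(0, 64 - 68) = 0.
Total collected = 17 + 15 + 9 + 0 = 41.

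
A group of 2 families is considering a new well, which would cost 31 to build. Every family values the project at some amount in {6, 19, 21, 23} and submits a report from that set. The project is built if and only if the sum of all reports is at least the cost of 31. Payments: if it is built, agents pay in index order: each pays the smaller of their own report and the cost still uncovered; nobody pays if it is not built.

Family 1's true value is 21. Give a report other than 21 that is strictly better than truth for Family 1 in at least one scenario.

19

Suppose Family 2 reports 19.
Report 21: project built, pays 21, utility 21 - 21 = 0.
Report 19: project built, pays 19, utility 21 - 19 = 2.
So reporting 19 beats truth here (2 > 0).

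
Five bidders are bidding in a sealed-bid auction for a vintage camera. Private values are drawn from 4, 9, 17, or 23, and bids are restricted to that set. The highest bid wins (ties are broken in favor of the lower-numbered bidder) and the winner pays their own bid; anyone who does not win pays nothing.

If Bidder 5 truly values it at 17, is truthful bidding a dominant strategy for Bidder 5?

No

Consider the case where Bidder 1 bids 4, Bidder 2 bids 4, Bidder 3 bids 4 and Bidder 4 bids 4.
Truthful bid 17: wins, pays 17, utility 17 - 17 = 0.
Bid 9 instead: wins, pays 9, utility 17 - 9 = 8.
Since 8 > 0, bidding 9 is strictly better here, so truthful bidding is not dominant.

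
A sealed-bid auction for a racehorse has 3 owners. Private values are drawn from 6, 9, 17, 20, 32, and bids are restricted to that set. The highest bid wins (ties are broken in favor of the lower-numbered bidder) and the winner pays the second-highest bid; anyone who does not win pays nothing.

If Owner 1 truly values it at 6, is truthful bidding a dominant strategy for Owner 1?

Yes

Check each profile of the others' bids and compare truth against every alternative bid.
Others bid (6, 9): truth gives 0, best alternative gives -3.
Others bid (9, 6): truth gives 0, best alternative gives -3.
Others bid (9, 9): truth gives 0, best alternative gives -3.
Others bid (6, 6): truth gives 0, best alternative gives 0.
Others bid (6, 17): truth gives 0, best alternative gives 0.
Others bid (6, 20): truth gives 0, best alternative gives 0.
(Remaining 19 profiles checked similarly; truth is weakly best in each.)
In every case the truthful bid is at least as good as any alternative, so it is a dominant strategy.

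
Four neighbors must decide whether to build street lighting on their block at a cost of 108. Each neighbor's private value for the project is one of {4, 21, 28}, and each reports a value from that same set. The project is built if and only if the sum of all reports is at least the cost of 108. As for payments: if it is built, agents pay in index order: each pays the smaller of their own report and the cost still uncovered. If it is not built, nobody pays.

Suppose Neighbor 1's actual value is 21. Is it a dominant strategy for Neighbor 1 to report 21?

Yes

Check each profile of the others' reports and compare truth against every alternative report.
Others report (4, 4, 4): truth gives 0, best alternative gives 0.
Others report (4, 4, 21): truth gives 0, best alternative gives 0.
Others report (4, 4, 28): truth gives 0, best alternative gives 0.
Others report (4, 21, 4): truth gives 0, best alternative gives 0.
Others report (4, 21, 21): truth gives 0, best alternative gives 0.
Others report (4, 21, 28): truth gives 0, best alternative gives 0.
(Remaining 21 profiles checked similarly; truth is weakly best in each.)
In every case the truthful report is at least as good as any alternative, so it is a dominant strategy.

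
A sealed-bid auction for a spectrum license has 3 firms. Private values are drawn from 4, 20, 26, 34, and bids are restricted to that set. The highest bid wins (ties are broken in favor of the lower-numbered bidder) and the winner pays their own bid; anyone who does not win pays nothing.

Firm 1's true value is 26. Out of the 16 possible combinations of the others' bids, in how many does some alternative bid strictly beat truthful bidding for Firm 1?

4

Others bid (4, 4): truth gives 0; bid 4 gives 22 > 0. Violating.
Others bid (4, 20): truth gives 0; bid 20 gives 6 > 0. Violating.
Others bid (20, 4): truth gives 0; bid 20 gives 6 > 0. Violating.
Others bid (20, 20): truth gives 0; bid 20 gives 6 > 0. Violating.
Others bid (4, 26): truth gives 0; no alternative beats it.
Others bid (4, 34): truth gives 0; no alternative beats it.
(Checking all 16 profiles: 4 have a profitable deviation, 12 do not.)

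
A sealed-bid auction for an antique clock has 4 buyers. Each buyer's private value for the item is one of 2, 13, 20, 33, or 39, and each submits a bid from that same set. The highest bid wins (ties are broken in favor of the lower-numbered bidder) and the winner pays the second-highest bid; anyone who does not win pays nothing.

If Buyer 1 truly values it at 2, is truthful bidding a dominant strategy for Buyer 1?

Check each profile of the others' bids and compare truth against every alternative bid.
Others bid (2, 2, 13): truth gives 0, best alternative gives -11.
Others bid (2, 13, 2): truth gives 0, best alternative gives -11.
Others bid (2, 13, 13): truth gives 0, best alternative gives -11.
Others bid (13, 2, 2): truth gives 0, best alternative gives -11.
Others bid (13, 2, 13): truth gives 0, best alternative gives -11.
Others bid (13, 13, 2): truth gives 0, best alternative gives -11.
(Remaining 119 profiles checked similarly; truth is weakly best in each.)
In every case the truthful bid is at least as good as any alternative, so it is a dominant strategy.

Yes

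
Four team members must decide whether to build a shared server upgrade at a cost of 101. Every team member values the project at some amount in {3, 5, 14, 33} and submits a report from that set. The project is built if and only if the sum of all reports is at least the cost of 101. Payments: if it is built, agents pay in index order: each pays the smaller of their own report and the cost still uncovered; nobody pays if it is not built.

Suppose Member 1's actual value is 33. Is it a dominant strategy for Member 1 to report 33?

No

Consider the case where Member 2 reports 33, Member 3 reports 33 and Member 4 reports 33.
Truthful report 33: project built, pays 33, utility 33 - 33 = 0.
Report 3 instead: project built, pays 3, utility 33 - 3 = 30.
Since 30 > 0, reporting 3 is strictly better here, so truthful reporting is not dominant.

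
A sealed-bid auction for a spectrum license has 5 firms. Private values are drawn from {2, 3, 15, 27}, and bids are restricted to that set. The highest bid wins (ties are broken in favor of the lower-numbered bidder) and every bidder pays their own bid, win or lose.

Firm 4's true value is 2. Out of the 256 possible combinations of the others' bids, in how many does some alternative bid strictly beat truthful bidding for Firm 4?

2

Others bid (2, 2, 2, 2): truth gives -2; bid 3 gives -1 > -2. Violating.
Others bid (2, 2, 2, 3): truth gives -2; bid 3 gives -1 > -2. Violating.
Others bid (2, 2, 2, 15): truth gives -2; no alternative beats it.
Others bid (2, 2, 2, 27): truth gives -2; no alternative beats it.
(Checking all 256 profiles: 2 have a profitable deviation, 254 do not.)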